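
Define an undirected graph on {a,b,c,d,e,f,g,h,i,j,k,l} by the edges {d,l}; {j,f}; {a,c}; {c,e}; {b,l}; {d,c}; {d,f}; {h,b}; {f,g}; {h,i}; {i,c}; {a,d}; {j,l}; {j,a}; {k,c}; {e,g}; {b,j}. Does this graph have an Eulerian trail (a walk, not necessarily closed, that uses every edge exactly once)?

No

Degrees: a:3, b:3, c:5, d:4, e:2, f:3, g:2, h:2, i:2, j:4, k:1, l:3
Odd-degree vertices: a, b, c, f, k, l (6 total).
With 6 odd-degree vertices (more than two), no single trail can use every edge.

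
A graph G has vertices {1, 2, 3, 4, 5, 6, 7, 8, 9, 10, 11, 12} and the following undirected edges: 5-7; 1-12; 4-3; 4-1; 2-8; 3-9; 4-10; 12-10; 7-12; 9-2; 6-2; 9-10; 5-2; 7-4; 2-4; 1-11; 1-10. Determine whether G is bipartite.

The cycle 10-1-12-10 has length 3, which is odd, so the graph is not bipartite.

No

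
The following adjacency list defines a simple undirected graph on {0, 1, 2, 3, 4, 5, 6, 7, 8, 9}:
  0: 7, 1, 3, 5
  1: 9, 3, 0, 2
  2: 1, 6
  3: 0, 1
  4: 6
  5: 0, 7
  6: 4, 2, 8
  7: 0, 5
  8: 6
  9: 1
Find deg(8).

Neighbors of 8: 6.

1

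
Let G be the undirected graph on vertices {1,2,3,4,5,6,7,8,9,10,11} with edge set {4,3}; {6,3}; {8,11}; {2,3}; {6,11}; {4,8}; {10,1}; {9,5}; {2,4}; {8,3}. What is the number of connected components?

4

Component: {7}
Component: {1, 10}
Component: {5, 9}
Component: {2, 3, 4, 6, 8, 11}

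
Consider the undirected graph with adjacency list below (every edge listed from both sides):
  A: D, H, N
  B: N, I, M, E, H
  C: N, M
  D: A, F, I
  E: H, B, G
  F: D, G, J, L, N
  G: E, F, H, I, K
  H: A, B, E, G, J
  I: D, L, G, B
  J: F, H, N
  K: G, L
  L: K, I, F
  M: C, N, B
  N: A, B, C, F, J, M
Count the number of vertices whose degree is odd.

10

Degrees: A:3, B:5, C:2, D:3, E:3, F:5, G:5, H:5, I:4, J:3, K:2, L:3, M:3, N:6
Odd-degree vertices: A, B, D, E, F, G, H, J, L, M.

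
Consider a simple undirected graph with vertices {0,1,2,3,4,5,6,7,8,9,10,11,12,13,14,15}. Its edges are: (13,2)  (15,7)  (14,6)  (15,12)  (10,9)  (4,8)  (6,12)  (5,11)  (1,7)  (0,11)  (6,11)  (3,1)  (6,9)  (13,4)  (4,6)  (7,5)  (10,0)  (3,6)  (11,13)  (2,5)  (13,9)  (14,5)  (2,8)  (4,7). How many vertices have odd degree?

2

Degrees: 0:2, 1:2, 2:3, 3:2, 4:4, 5:4, 6:6, 7:4, 8:2, 9:3, 10:2, 11:4, 12:2, 13:4, 14:2, 15:2
Odd-degree vertices: 2, 9.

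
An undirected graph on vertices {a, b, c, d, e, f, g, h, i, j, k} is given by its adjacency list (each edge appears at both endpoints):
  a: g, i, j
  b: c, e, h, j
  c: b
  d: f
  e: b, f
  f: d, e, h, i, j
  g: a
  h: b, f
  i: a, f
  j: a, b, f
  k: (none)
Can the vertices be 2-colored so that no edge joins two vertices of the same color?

Yes

A valid 2-coloring puts {c, d, e, g, h, i, j, k} on one side and {a, b, f} on the other; every edge crosses between the two sides.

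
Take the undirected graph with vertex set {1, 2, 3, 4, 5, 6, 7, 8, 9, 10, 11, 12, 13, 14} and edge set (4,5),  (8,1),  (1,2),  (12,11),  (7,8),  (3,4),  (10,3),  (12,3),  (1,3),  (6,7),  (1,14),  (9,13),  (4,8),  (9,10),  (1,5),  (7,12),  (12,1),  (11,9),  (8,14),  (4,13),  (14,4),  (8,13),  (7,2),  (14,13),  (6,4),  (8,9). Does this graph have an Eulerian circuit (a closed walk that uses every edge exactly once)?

Degrees: 1:6, 2:2, 3:4, 4:6, 5:2, 6:2, 7:4, 8:6, 9:4, 10:2, 11:2, 12:4, 13:4, 14:4
Every vertex has even degree and the edges form a single connected piece, so an Eulerian circuit exists.

Yes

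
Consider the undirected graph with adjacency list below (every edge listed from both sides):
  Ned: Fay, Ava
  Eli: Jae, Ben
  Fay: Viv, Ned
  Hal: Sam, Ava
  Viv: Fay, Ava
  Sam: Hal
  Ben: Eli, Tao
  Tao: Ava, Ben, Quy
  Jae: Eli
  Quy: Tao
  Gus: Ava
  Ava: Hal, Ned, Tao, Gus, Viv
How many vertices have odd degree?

6

Degrees: Ned:2, Eli:2, Fay:2, Hal:2, Viv:2, Sam:1, Ben:2, Tao:3, Jae:1, Quy:1, Gus:1, Ava:5
Odd-degree vertices: Sam, Tao, Jae, Quy, Gus, Ava.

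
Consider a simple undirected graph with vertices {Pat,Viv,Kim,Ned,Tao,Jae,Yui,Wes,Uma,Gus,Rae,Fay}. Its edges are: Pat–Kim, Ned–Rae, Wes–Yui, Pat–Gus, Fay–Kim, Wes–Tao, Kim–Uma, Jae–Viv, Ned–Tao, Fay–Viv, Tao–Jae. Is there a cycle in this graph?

The graph has 12 vertices, 11 edges, and 1 connected component.
Since 11 = 12 - 1, the graph is a forest and contains no cycle.

No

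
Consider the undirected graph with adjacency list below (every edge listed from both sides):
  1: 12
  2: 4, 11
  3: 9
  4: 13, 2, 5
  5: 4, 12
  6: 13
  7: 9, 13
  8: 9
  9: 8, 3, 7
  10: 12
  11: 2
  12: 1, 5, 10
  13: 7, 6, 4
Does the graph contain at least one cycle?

The graph has 13 vertices, 12 edges, and 1 connected component.
A forest on 13 vertices with 1 component has exactly 12 edges, which matches — so no cycle.

No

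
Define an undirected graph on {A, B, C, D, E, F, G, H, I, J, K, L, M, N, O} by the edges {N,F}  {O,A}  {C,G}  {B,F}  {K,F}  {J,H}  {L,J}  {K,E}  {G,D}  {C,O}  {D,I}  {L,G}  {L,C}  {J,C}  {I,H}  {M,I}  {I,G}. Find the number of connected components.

2

Component: {B, E, F, K, N}
Component: {A, C, D, G, H, I, J, L, M, O}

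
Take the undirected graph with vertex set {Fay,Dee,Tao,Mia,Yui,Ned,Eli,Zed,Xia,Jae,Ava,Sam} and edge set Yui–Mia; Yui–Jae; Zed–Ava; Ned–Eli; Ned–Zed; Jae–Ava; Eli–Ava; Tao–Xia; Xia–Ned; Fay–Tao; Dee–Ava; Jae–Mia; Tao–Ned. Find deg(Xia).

2

Neighbors of Xia: Tao, Ned.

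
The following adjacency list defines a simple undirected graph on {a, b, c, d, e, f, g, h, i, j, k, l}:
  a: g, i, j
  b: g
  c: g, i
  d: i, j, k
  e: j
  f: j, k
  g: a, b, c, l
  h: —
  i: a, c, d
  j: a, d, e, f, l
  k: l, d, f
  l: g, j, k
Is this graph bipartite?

A valid 2-coloring puts {g, h, i, j, k} on one side and {a, b, c, d, e, f, l} on the other; every edge crosses between the two sides.

Yes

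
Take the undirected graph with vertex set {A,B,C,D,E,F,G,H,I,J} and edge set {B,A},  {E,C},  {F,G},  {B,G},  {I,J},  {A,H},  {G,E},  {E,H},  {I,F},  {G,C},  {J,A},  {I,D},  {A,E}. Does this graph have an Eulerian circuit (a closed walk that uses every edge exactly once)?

Degrees: A:4, B:2, C:2, D:1, E:4, F:2, G:4, H:2, I:3, J:2
D, I have odd degree; an Eulerian circuit needs every degree to be even, so none exists.

No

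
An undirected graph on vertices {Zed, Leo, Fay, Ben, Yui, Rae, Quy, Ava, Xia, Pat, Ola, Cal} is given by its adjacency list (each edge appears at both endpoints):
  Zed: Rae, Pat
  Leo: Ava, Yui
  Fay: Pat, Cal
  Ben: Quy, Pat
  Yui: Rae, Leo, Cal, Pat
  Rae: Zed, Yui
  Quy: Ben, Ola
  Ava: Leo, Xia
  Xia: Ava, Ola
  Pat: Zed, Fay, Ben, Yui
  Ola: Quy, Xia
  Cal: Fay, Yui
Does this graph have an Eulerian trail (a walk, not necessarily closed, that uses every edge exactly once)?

Degrees: Zed:2, Leo:2, Fay:2, Ben:2, Yui:4, Rae:2, Quy:2, Ava:2, Xia:2, Pat:4, Ola:2, Cal:2
Odd-degree vertices: none (0 total).
With 0 odd-degree vertices and all edges in one connected piece, an Eulerian trail exists.

Yes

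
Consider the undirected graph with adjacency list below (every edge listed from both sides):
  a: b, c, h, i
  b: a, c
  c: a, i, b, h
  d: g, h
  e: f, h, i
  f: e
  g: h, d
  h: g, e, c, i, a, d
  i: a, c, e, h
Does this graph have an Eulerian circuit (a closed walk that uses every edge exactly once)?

No

Degrees: a:4, b:2, c:4, d:2, e:3, f:1, g:2, h:6, i:4
e, f have odd degree; an Eulerian circuit needs every degree to be even, so none exists.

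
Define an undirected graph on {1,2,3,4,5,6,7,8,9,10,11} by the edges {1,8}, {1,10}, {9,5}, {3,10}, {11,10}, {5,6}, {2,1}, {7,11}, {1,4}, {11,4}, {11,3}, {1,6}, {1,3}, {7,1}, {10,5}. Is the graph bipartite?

The cycle 10-3-11-10 has length 3, which is odd, so the graph is not bipartite.

No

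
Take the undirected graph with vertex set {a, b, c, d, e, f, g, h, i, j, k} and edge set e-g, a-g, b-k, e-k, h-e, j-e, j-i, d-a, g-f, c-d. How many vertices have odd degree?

6

Degrees: a:2, b:1, c:1, d:2, e:4, f:1, g:3, h:1, i:1, j:2, k:2
Odd-degree vertices: b, c, f, g, h, i.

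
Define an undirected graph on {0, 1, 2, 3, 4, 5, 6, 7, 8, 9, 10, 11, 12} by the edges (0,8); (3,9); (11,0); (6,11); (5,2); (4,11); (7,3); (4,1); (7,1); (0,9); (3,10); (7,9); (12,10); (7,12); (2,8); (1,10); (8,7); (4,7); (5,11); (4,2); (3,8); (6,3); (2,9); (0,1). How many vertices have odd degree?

Degrees: 0:4, 1:4, 2:4, 3:5, 4:4, 5:2, 6:2, 7:6, 8:4, 9:4, 10:3, 11:4, 12:2
Odd-degree vertices: 3, 10.

2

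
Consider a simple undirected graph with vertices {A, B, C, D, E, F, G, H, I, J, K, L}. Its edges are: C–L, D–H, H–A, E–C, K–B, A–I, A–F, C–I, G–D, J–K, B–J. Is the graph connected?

Component: {B, J, K}
Component: {A, C, D, E, F, G, H, I, L}
There are 2 separate components, so the graph is not connected.

No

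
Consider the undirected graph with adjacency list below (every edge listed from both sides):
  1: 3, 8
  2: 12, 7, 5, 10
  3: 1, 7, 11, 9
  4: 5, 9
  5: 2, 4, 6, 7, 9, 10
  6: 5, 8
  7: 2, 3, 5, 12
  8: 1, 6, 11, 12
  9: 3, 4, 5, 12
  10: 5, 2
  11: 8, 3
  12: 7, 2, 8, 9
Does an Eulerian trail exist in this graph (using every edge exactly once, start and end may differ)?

Yes

Degrees: 1:2, 2:4, 3:4, 4:2, 5:6, 6:2, 7:4, 8:4, 9:4, 10:2, 11:2, 12:4
Odd-degree vertices: none (0 total).
The non-isolated vertices are connected and exactly 0 have odd degree, so an Eulerian trail exists.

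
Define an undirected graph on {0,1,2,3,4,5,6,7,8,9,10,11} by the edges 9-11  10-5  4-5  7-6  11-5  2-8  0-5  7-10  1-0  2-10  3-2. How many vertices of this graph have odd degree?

8

Degrees: 0:2, 1:1, 2:3, 3:1, 4:1, 5:4, 6:1, 7:2, 8:1, 9:1, 10:3, 11:2
Odd-degree vertices: 1, 2, 3, 4, 6, 8, 9, 10.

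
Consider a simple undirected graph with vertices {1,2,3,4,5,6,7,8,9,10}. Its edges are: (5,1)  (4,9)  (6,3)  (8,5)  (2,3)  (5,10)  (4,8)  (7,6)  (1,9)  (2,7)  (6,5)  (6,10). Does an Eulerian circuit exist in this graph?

Yes

Degrees: 1:2, 2:2, 3:2, 4:2, 5:4, 6:4, 7:2, 8:2, 9:2, 10:2
Every vertex has even degree and the edges form a single connected piece, so an Eulerian circuit exists.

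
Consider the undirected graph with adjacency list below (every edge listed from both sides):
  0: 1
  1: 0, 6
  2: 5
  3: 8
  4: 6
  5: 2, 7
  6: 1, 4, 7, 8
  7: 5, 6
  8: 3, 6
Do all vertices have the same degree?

Degrees: 0:1, 1:2, 2:1, 3:1, 4:1, 5:2, 6:4, 7:2, 8:2
Vertex 0 has degree 1 while 6 has degree 4, so the graph is not regular.

No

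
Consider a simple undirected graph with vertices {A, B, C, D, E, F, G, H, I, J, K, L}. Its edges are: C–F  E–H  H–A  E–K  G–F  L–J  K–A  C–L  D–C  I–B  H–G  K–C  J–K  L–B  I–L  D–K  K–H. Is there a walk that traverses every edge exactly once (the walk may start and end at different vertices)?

Degrees: A:2, B:2, C:4, D:2, E:2, F:2, G:2, H:4, I:2, J:2, K:6, L:4
Odd-degree vertices: none (0 total).
The non-isolated vertices are connected and exactly 0 have odd degree, so an Eulerian trail exists.

Yes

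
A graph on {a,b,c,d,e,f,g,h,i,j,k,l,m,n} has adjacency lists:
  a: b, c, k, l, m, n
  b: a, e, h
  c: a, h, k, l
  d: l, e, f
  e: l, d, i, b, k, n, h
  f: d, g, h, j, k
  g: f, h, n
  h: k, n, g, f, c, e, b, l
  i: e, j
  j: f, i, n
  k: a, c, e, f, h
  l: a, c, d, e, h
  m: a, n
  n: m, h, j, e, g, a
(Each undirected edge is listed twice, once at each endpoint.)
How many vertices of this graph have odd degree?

Degrees: a:6, b:3, c:4, d:3, e:7, f:5, g:3, h:8, i:2, j:3, k:5, l:5, m:2, n:6
Odd-degree vertices: b, d, e, f, g, j, k, l.

8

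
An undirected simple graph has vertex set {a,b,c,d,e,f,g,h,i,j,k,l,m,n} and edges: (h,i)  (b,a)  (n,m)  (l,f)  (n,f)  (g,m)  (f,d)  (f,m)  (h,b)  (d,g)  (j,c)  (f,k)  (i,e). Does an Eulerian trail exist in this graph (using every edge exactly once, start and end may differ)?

Degrees: a:1, b:2, c:1, d:2, e:1, f:5, g:2, h:2, i:2, j:1, k:1, l:1, m:3, n:2
Odd-degree vertices: a, c, e, f, j, k, l, m (8 total).
With 8 odd-degree vertices (more than two), no single trail can use every edge.

No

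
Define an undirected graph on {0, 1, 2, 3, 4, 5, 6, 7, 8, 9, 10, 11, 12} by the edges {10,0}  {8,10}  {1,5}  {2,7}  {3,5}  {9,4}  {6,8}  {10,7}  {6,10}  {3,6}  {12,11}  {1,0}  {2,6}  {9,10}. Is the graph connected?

No

Component: {11, 12}
Component: {0, 1, 2, 3, 4, 5, 6, 7, 8, 9, 10}
There are 2 separate components, so the graph is not connected.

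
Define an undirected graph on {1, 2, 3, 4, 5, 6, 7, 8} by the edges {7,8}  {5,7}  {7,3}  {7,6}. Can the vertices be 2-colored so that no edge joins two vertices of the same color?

Partition the vertices as {1, 2, 4, 7} vs {3, 5, 6, 8}. Each listed edge has one endpoint in each part, so the graph is bipartite.

Yes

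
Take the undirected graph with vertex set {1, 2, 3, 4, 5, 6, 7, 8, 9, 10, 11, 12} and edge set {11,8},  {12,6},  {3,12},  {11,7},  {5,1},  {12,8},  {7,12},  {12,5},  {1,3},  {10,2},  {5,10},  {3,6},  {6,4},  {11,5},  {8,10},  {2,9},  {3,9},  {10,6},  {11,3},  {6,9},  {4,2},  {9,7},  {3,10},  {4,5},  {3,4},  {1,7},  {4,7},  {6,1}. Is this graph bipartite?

No

6-3-12-6 is an odd cycle (length 3), and a bipartite graph can contain only even cycles.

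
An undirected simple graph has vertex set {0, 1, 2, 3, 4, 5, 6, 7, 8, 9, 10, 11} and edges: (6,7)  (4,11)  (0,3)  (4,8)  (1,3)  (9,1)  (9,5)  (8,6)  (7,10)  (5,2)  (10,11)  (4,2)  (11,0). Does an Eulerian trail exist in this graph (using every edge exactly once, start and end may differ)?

Yes

Degrees: 0:2, 1:2, 2:2, 3:2, 4:3, 5:2, 6:2, 7:2, 8:2, 9:2, 10:2, 11:3
Odd-degree vertices: 4, 11 (2 total).
The non-isolated vertices are connected and exactly 2 have odd degree, so an Eulerian trail exists (from 4 to 11).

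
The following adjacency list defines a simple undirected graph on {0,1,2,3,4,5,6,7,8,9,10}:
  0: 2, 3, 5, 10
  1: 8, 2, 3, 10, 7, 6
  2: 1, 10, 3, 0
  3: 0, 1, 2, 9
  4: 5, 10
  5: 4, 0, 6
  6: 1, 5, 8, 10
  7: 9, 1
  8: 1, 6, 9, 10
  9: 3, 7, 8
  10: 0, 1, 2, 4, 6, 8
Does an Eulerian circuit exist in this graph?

No

Degrees: 0:4, 1:6, 2:4, 3:4, 4:2, 5:3, 6:4, 7:2, 8:4, 9:3, 10:6
5, 9 have odd degree; an Eulerian circuit needs every degree to be even, so none exists.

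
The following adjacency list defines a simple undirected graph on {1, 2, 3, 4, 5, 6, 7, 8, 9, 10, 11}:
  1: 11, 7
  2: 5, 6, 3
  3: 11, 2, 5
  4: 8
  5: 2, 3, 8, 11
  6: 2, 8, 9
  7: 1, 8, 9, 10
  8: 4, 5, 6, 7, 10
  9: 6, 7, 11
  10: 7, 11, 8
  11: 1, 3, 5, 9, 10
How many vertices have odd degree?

8

Degrees: 1:2, 2:3, 3:3, 4:1, 5:4, 6:3, 7:4, 8:5, 9:3, 10:3, 11:5
Odd-degree vertices: 2, 3, 4, 6, 8, 9, 10, 11.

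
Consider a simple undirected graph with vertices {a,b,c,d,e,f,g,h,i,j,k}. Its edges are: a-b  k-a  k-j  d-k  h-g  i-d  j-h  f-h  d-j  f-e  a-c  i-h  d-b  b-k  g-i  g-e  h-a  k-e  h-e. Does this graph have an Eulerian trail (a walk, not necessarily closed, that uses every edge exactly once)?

Degrees: a:4, b:3, c:1, d:4, e:4, f:2, g:3, h:6, i:3, j:3, k:5
Odd-degree vertices: b, c, g, i, j, k (6 total).
With 6 odd-degree vertices (more than two), no single trail can use every edge.

No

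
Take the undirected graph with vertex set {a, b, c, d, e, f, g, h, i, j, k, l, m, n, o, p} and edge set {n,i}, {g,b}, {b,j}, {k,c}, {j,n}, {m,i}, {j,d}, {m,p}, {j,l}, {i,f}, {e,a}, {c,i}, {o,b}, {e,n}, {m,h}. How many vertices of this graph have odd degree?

Degrees: a:1, b:3, c:2, d:1, e:2, f:1, g:1, h:1, i:4, j:4, k:1, l:1, m:3, n:3, o:1, p:1
Odd-degree vertices: a, b, d, f, g, h, k, l, m, n, o, p.

12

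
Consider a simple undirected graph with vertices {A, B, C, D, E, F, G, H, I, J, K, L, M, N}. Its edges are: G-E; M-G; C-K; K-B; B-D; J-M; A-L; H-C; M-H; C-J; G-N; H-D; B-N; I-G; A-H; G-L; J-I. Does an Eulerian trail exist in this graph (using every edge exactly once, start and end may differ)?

Degrees: A:2, B:3, C:3, D:2, E:1, F:0, G:5, H:4, I:2, J:3, K:2, L:2, M:3, N:2
Odd-degree vertices: B, C, E, G, J, M (6 total).
With 6 odd-degree vertices (more than two), no single trail can use every edge.

No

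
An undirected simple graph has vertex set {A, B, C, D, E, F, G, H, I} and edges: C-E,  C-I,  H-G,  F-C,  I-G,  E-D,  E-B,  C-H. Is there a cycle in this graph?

Yes

The graph has 9 vertices, 8 edges, and 2 connected components.
One cycle is C-I-G-H-C.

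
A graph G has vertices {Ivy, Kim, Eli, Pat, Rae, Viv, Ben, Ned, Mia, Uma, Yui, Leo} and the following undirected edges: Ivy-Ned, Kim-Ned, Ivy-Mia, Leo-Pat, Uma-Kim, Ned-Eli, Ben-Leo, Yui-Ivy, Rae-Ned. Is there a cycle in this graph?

|V| = 12, |E| = 9, number of components = 3.
Since 9 = 12 - 3, the graph is a forest and contains no cycle.

No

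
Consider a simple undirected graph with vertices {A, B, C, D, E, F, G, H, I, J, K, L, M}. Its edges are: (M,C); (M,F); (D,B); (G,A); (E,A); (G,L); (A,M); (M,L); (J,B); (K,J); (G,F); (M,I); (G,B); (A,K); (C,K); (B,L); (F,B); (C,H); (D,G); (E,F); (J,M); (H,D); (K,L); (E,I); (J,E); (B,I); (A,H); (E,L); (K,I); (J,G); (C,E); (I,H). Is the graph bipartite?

No

The cycle B-G-J-B has length 3, which is odd, so the graph is not bipartite.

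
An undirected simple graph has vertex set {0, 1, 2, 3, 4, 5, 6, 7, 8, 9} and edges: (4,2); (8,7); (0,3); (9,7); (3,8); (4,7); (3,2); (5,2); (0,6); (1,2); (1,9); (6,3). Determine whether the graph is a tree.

|V| = 10, |E| = 12.
Connected but with 12 > 9 edges, so it has a cycle and is not a tree.

No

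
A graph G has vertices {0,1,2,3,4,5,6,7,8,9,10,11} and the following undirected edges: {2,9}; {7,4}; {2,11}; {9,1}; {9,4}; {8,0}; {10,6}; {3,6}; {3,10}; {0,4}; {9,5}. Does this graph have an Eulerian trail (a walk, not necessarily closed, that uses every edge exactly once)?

No

Degrees: 0:2, 1:1, 2:2, 3:2, 4:3, 5:1, 6:2, 7:1, 8:1, 9:4, 10:2, 11:1
Odd-degree vertices: 1, 4, 5, 7, 8, 11 (6 total).
With 6 odd-degree vertices (more than two), no single trail can use every edge.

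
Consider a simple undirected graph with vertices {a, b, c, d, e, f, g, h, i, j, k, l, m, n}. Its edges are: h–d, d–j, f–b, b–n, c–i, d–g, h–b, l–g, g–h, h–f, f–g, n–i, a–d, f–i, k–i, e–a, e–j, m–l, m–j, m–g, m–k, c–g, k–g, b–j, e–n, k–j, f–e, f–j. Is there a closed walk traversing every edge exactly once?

No

Degrees: a:2, b:4, c:2, d:4, e:4, f:6, g:7, h:4, i:4, j:6, k:4, l:2, m:4, n:3
Vertices with odd degree: g, n. An Eulerian circuit requires all degrees even.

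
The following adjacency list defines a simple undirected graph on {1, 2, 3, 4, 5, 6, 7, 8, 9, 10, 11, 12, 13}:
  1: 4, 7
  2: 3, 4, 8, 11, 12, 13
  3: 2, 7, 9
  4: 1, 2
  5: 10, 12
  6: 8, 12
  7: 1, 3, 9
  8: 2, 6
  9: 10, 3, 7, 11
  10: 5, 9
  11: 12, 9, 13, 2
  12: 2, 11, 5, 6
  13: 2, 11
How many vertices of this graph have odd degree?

Degrees: 1:2, 2:6, 3:3, 4:2, 5:2, 6:2, 7:3, 8:2, 9:4, 10:2, 11:4, 12:4, 13:2
Odd-degree vertices: 3, 7.

2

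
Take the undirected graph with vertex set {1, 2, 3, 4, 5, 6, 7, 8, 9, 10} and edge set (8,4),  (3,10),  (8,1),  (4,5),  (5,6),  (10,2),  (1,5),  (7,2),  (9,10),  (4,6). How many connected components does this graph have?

Component: {1, 4, 5, 6, 8}
Component: {2, 3, 7, 9, 10}

2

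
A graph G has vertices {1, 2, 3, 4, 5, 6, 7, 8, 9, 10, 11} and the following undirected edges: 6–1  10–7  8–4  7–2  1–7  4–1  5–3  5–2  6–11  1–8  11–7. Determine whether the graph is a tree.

No

|V| = 11, |E| = 11.
It splits into 2 components, so it cannot be a tree.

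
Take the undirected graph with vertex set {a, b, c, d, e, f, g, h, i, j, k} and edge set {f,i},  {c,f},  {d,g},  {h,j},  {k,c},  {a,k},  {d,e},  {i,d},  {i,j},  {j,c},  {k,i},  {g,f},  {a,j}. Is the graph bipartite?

Partition the vertices as {b, d, f, j, k} vs {a, c, e, g, h, i}. Each listed edge has one endpoint in each part, so the graph is bipartite.

Yes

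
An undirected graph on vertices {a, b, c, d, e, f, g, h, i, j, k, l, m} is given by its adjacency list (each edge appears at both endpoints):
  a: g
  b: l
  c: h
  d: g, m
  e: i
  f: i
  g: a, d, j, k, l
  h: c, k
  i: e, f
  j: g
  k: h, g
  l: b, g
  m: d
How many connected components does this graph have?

Component: {e, f, i}
Component: {a, b, c, d, g, h, j, k, l, m}

2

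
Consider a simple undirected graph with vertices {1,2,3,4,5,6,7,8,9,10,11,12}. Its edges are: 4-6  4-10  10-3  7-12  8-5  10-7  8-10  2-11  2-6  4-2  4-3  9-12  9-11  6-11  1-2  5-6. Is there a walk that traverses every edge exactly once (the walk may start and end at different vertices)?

Degrees: 1:1, 2:4, 3:2, 4:4, 5:2, 6:4, 7:2, 8:2, 9:2, 10:4, 11:3, 12:2
Odd-degree vertices: 1, 11 (2 total).
With 2 odd-degree vertices and all edges in one connected piece, an Eulerian trail exists (from 1 to 11).

Yes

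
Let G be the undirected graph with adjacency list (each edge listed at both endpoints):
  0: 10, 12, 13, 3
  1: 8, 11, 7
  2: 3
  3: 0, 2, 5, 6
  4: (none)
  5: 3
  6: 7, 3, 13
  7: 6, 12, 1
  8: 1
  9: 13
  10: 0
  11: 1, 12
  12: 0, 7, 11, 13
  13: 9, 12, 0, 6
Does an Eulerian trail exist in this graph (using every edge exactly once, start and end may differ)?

No

Degrees: 0:4, 1:3, 2:1, 3:4, 4:0, 5:1, 6:3, 7:3, 8:1, 9:1, 10:1, 11:2, 12:4, 13:4
Odd-degree vertices: 1, 2, 5, 6, 7, 8, 9, 10 (8 total).
An Eulerian trail requires 0 or 2 odd-degree vertices; here there are 8.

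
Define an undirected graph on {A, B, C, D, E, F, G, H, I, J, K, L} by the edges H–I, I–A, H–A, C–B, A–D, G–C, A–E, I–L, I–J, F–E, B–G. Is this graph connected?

No

Component: {K}
Component: {B, C, G}
Component: {A, D, E, F, H, I, J, L}
There are 3 separate components, so the graph is not connected.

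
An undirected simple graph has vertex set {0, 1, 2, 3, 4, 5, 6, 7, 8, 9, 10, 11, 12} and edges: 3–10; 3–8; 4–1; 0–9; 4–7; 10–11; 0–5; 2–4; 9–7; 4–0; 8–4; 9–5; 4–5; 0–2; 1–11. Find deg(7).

2

Neighbors of 7: 4, 9.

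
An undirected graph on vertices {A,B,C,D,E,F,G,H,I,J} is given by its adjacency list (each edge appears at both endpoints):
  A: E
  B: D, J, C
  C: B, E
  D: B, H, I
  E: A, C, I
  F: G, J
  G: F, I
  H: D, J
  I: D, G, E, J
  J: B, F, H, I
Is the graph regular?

No

Degrees: A:1, B:3, C:2, D:3, E:3, F:2, G:2, H:2, I:4, J:4
Degrees are not all equal (e.g. deg(A)=1 but deg(I)=4); not regular.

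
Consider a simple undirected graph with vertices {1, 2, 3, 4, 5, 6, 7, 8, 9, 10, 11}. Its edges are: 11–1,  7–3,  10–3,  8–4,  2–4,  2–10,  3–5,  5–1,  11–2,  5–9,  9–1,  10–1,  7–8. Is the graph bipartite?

No

1-9-5-1 is an odd cycle (length 3), and a bipartite graph can contain only even cycles.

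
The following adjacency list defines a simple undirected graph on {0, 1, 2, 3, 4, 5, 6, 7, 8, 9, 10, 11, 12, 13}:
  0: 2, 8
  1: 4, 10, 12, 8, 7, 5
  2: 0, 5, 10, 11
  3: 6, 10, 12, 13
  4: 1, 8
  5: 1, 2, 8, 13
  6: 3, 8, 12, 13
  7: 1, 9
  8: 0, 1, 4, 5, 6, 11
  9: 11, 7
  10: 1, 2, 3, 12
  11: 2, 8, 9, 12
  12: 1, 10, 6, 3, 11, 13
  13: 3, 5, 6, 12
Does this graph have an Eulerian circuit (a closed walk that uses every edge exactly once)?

Yes

Degrees: 0:2, 1:6, 2:4, 3:4, 4:2, 5:4, 6:4, 7:2, 8:6, 9:2, 10:4, 11:4, 12:6, 13:4
Every vertex has even degree and the edges form a single connected piece, so an Eulerian circuit exists.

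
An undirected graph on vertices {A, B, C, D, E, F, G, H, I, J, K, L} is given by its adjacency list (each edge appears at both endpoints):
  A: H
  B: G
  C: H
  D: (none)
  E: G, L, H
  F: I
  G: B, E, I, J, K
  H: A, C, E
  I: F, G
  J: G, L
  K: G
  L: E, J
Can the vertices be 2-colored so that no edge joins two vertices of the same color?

Color {D, F, G, H, L} black and {A, B, C, E, I, J, K} white. No edge joins two same-colored vertices, so the graph is bipartite.

Yes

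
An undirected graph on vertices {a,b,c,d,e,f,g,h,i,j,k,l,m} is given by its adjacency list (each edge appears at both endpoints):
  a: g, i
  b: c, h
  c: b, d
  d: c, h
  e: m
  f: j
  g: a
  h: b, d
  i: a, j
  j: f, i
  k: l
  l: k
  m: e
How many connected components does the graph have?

4

Component: {e, m}
Component: {k, l}
Component: {b, c, d, h}
Component: {a, f, g, i, j}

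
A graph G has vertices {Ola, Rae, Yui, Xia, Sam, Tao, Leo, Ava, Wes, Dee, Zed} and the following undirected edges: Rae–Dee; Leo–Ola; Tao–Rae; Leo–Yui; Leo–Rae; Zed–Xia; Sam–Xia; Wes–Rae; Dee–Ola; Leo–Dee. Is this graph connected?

Component: {Ava}
Component: {Xia, Sam, Zed}
Component: {Ola, Rae, Yui, Tao, Leo, Wes, Dee}
No edge joins these 3 groups, so the graph is disconnected.

No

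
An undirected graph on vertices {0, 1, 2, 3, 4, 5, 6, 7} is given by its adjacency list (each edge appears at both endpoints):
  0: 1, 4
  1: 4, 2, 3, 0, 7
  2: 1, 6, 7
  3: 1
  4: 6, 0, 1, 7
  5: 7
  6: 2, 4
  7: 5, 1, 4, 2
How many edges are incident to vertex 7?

Neighbors of 7: 1, 2, 4, 5.

4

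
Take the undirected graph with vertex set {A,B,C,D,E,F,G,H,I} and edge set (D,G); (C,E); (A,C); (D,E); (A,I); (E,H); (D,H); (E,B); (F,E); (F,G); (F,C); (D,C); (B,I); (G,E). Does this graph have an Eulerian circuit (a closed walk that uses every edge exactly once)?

Degrees: A:2, B:2, C:4, D:4, E:6, F:3, G:3, H:2, I:2
F, G have odd degree; an Eulerian circuit needs every degree to be even, so none exists.

No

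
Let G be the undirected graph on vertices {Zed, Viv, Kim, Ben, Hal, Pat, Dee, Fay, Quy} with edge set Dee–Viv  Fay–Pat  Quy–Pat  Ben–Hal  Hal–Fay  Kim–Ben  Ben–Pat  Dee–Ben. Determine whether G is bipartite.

Yes

Partition the vertices as {Zed, Kim, Hal, Pat, Dee} vs {Viv, Ben, Fay, Quy}. Each listed edge has one endpoint in each part, so the graph is bipartite.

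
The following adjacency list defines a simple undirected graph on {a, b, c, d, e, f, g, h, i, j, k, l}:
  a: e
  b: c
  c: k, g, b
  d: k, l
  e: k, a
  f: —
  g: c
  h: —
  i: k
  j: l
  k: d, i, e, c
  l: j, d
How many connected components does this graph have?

Component: {f}
Component: {h}
Component: {a, b, c, d, e, g, i, j, k, l}

3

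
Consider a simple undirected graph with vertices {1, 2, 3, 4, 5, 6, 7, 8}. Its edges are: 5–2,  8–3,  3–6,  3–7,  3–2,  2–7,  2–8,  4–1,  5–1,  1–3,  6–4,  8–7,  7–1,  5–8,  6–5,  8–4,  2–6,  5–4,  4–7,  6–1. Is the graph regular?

Degrees: 1:5, 2:5, 3:5, 4:5, 5:5, 6:5, 7:5, 8:5
All degrees equal 5; the graph is regular.

Yes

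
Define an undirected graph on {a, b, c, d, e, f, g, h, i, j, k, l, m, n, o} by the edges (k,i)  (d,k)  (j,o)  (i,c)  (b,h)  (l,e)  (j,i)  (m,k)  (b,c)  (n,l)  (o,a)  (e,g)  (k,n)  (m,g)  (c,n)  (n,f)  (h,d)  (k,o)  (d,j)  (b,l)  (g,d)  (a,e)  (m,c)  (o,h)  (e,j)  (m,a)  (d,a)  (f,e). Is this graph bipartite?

Color {b, d, e, i, m, n, o} black and {a, c, f, g, h, j, k, l} white. No edge joins two same-colored vertices, so the graph is bipartite.

Yes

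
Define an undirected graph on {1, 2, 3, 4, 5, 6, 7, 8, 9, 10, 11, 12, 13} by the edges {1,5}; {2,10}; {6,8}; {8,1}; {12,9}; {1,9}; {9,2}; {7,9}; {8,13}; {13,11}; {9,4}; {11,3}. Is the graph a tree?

|V| = 13, |E| = 12.
Connected and |E| = |V| - 1, which characterizes a tree.

Yes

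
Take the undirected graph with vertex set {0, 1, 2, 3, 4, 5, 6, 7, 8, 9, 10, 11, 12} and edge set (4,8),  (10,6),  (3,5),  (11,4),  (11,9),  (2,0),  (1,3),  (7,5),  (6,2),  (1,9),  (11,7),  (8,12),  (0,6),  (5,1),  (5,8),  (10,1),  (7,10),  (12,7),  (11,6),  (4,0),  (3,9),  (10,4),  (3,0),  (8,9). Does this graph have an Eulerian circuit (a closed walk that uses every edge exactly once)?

Yes

Degrees: 0:4, 1:4, 2:2, 3:4, 4:4, 5:4, 6:4, 7:4, 8:4, 9:4, 10:4, 11:4, 12:2
Every vertex has even degree and the edges form a single connected piece, so an Eulerian circuit exists.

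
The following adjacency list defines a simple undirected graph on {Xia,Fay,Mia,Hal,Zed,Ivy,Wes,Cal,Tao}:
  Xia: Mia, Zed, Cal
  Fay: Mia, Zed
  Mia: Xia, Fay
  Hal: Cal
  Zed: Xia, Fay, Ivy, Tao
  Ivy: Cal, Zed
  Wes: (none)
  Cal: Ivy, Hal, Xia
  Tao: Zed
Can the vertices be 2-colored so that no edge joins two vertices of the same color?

Yes

Color {Mia, Zed, Wes, Cal} black and {Xia, Fay, Hal, Ivy, Tao} white. No edge joins two same-colored vertices, so the graph is bipartite.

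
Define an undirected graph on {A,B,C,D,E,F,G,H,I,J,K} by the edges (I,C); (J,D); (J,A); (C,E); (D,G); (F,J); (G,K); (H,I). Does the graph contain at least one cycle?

No

|V| = 11, |E| = 8, number of components = 3.
A forest on 11 vertices with 3 components has exactly 8 edges, which matches — so no cycle.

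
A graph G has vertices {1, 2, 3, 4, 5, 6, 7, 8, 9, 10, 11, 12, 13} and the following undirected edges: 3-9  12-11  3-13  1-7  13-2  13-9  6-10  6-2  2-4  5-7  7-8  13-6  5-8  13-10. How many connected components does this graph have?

Component: {11, 12}
Component: {1, 5, 7, 8}
Component: {2, 3, 4, 6, 9, 10, 13}

3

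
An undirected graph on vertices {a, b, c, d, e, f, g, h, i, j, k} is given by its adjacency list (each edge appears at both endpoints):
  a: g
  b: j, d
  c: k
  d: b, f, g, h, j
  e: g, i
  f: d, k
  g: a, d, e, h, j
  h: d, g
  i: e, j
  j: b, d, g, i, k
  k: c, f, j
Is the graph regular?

No

Degrees: a:1, b:2, c:1, d:5, e:2, f:2, g:5, h:2, i:2, j:5, k:3
Degrees are not all equal (e.g. deg(a)=1 but deg(d)=5); not regular.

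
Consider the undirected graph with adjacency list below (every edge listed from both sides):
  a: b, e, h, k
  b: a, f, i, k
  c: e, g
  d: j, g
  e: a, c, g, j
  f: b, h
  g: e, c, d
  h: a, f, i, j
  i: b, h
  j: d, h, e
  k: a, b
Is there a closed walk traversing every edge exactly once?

No

Degrees: a:4, b:4, c:2, d:2, e:4, f:2, g:3, h:4, i:2, j:3, k:2
Vertices with odd degree: g, j. An Eulerian circuit requires all degrees even.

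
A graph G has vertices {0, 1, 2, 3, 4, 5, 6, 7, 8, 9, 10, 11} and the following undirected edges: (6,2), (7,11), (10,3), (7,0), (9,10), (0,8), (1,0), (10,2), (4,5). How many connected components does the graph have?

Component: {4, 5}
Component: {0, 1, 7, 8, 11}
Component: {2, 3, 6, 9, 10}

3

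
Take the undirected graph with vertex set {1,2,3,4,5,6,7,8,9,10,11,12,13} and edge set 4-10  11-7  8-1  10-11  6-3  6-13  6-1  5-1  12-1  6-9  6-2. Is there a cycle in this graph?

No

|V| = 13, |E| = 11, number of components = 2.
A forest on 13 vertices with 2 components has exactly 11 edges, which matches — so no cycle.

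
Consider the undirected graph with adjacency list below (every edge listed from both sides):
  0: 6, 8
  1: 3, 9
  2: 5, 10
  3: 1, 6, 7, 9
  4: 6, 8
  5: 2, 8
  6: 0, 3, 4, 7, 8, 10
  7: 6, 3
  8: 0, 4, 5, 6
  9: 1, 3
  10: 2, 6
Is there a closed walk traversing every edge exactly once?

Degrees: 0:2, 1:2, 2:2, 3:4, 4:2, 5:2, 6:6, 7:2, 8:4, 9:2, 10:2
All degrees are even and the non-isolated vertices are connected — an Eulerian circuit exists.

Yes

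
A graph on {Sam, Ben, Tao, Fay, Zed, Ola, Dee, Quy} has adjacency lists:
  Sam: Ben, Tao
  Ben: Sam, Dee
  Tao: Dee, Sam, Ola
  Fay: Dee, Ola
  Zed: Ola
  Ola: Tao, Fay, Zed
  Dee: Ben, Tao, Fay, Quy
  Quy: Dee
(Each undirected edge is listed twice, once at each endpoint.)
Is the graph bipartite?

Color {Ben, Tao, Fay, Zed, Quy} black and {Sam, Ola, Dee} white. No edge joins two same-colored vertices, so the graph is bipartite.

Yes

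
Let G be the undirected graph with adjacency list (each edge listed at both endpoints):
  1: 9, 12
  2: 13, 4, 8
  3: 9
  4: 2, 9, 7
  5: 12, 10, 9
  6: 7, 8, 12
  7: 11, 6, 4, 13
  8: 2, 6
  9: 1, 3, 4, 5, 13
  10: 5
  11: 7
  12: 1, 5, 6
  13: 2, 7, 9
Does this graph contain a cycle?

The graph has 13 vertices, 17 edges, and 1 connected component.
Since 17 > 13 - 1, a cycle must exist; for instance 9-4-7-6-12-5-9.

Yes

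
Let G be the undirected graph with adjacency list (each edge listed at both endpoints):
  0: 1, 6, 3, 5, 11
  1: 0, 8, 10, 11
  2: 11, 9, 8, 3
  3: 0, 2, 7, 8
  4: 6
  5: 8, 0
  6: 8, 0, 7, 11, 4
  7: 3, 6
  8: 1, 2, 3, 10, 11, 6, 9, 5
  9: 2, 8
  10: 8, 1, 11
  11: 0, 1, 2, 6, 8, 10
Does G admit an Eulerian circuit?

Degrees: 0:5, 1:4, 2:4, 3:4, 4:1, 5:2, 6:5, 7:2, 8:8, 9:2, 10:3, 11:6
0, 4, 6, 10 have odd degree; an Eulerian circuit needs every degree to be even, so none exists.

No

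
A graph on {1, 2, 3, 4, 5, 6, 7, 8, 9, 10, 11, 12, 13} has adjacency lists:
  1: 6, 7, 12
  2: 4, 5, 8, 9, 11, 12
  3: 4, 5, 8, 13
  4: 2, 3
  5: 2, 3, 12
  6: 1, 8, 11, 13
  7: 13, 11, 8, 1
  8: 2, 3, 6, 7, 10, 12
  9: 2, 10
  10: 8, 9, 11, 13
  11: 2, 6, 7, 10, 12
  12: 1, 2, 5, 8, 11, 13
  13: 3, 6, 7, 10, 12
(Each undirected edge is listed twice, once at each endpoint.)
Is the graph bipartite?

No

12-5-2-12 is an odd cycle (length 3), and a bipartite graph can contain only even cycles.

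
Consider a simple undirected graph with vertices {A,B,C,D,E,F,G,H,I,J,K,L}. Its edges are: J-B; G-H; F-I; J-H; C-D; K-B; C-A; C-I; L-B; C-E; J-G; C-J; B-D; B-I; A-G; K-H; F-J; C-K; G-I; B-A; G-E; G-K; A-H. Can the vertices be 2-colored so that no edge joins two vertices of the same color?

No

The cycle H-G-K-H has length 3, which is odd, so the graph is not bipartite.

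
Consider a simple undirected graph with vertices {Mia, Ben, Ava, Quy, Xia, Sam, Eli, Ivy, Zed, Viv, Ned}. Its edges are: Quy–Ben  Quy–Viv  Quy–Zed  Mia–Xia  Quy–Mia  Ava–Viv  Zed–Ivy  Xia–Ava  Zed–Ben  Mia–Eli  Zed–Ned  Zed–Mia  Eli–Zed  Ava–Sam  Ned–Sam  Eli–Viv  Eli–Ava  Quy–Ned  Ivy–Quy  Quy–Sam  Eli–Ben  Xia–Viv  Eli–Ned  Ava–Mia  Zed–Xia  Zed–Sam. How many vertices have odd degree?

Degrees: Mia:5, Ben:3, Ava:5, Quy:7, Xia:4, Sam:4, Eli:6, Ivy:2, Zed:8, Viv:4, Ned:4
Odd-degree vertices: Mia, Ben, Ava, Quy.

4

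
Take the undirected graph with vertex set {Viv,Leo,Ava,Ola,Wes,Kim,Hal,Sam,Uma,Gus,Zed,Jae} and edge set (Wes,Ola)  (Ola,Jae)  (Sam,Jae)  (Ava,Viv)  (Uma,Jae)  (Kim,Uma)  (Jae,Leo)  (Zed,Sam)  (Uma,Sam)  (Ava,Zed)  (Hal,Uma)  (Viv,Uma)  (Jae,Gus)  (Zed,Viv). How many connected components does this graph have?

Component: {Viv, Leo, Ava, Ola, Wes, Kim, Hal, Sam, Uma, Gus, Zed, Jae}

1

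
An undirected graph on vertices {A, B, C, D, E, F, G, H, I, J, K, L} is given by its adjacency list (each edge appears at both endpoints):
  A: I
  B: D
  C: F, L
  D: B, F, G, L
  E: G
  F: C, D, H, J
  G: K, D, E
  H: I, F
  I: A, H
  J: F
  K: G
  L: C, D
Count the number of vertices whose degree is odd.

6

Degrees: A:1, B:1, C:2, D:4, E:1, F:4, G:3, H:2, I:2, J:1, K:1, L:2
Odd-degree vertices: A, B, E, G, J, K.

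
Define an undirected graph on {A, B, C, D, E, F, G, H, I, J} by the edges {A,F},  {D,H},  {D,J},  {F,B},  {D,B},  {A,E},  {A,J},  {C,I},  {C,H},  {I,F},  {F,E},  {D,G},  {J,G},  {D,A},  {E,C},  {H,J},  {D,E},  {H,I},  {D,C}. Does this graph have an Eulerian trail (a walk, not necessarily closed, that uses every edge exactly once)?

Degrees: A:4, B:2, C:4, D:7, E:4, F:4, G:2, H:4, I:3, J:4
Odd-degree vertices: D, I (2 total).
The non-isolated vertices are connected and exactly 2 have odd degree, so an Eulerian trail exists (from D to I).

Yes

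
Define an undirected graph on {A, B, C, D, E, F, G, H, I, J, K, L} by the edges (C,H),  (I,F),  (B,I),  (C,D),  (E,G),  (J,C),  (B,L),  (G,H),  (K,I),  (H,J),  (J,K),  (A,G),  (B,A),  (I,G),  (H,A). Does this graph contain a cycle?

Yes

|V| = 12, |E| = 15, number of components = 1.
One cycle is G-H-C-J-K-I-G.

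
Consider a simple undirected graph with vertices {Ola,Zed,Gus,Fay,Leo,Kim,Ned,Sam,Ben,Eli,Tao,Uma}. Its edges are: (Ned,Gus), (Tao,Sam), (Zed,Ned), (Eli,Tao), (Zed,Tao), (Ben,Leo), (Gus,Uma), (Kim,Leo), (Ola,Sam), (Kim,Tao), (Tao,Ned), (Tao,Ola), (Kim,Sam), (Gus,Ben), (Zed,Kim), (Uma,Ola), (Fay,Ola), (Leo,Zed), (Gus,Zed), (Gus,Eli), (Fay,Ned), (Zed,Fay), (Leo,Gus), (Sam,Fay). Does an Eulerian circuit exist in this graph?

Yes

Degrees: Ola:4, Zed:6, Gus:6, Fay:4, Leo:4, Kim:4, Ned:4, Sam:4, Ben:2, Eli:2, Tao:6, Uma:2
All degrees are even and the non-isolated vertices are connected — an Eulerian circuit exists.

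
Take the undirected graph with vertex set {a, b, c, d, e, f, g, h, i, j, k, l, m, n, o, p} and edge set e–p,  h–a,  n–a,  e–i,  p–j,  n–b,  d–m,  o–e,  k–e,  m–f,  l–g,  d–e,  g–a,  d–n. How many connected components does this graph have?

2

Component: {c}
Component: {a, b, d, e, f, g, h, i, j, k, l, m, n, o, p}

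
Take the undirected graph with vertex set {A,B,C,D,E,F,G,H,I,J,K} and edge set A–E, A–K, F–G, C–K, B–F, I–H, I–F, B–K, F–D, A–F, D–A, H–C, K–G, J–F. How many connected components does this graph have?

Component: {A, B, C, D, E, F, G, H, I, J, K}

1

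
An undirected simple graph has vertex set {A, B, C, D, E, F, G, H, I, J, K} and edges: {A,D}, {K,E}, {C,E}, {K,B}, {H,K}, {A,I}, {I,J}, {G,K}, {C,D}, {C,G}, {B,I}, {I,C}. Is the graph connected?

Component: {F}
Component: {A, B, C, D, E, G, H, I, J, K}
No edge joins these 2 groups, so the graph is disconnected.

No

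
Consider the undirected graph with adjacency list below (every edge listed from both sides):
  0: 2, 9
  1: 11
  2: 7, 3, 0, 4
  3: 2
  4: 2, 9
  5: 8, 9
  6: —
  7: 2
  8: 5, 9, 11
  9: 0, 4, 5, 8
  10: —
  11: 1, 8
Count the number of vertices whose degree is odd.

4

Degrees: 0:2, 1:1, 2:4, 3:1, 4:2, 5:2, 6:0, 7:1, 8:3, 9:4, 10:0, 11:2
Odd-degree vertices: 1, 3, 7, 8.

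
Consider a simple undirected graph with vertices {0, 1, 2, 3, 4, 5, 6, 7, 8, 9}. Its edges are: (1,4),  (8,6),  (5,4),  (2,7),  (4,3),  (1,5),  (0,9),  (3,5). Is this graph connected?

Component: {0, 9}
Component: {2, 7}
Component: {6, 8}
Component: {1, 3, 4, 5}
There are 4 separate components, so the graph is not connected.

No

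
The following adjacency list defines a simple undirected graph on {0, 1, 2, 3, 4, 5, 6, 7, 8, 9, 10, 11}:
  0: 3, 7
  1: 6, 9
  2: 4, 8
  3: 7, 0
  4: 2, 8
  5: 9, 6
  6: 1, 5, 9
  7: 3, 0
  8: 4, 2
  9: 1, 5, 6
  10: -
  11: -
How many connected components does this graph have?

5

Component: {10}
Component: {11}
Component: {0, 3, 7}
Component: {2, 4, 8}
Component: {1, 5, 6, 9}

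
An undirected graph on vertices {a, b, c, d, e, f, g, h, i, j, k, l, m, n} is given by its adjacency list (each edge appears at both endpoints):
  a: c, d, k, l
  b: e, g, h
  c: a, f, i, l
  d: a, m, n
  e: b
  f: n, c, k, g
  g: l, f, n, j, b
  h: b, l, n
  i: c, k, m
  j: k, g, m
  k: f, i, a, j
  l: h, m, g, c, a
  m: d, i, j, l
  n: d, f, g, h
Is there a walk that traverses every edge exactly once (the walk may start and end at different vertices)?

Degrees: a:4, b:3, c:4, d:3, e:1, f:4, g:5, h:3, i:3, j:3, k:4, l:5, m:4, n:4
Odd-degree vertices: b, d, e, g, h, i, j, l (8 total).
With 8 odd-degree vertices (more than two), no single trail can use every edge.

No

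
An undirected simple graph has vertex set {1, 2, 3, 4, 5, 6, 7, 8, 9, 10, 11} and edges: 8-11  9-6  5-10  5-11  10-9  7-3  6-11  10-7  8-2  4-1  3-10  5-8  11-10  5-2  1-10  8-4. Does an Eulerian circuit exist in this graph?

Yes

Degrees: 1:2, 2:2, 3:2, 4:2, 5:4, 6:2, 7:2, 8:4, 9:2, 10:6, 11:4
Every vertex has even degree and the edges form a single connected piece, so an Eulerian circuit exists.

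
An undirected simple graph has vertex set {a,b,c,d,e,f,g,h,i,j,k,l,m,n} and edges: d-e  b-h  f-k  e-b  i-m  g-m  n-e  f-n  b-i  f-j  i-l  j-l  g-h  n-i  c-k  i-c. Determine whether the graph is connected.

Component: {a}
Component: {b, c, d, e, f, g, h, i, j, k, l, m, n}
There are 2 separate components, so the graph is not connected.

No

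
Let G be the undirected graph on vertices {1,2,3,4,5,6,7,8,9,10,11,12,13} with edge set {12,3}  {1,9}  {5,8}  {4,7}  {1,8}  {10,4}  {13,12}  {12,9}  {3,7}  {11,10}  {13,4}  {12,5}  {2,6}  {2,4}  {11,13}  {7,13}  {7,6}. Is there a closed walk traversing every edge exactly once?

Degrees: 1:2, 2:2, 3:2, 4:4, 5:2, 6:2, 7:4, 8:2, 9:2, 10:2, 11:2, 12:4, 13:4
All degrees are even and the non-isolated vertices are connected — an Eulerian circuit exists.

Yes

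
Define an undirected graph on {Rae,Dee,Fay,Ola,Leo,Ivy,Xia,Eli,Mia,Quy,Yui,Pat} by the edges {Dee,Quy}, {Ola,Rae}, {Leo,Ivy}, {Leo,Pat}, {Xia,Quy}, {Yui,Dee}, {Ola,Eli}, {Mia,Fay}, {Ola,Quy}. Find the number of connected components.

3

Component: {Fay, Mia}
Component: {Leo, Ivy, Pat}
Component: {Rae, Dee, Ola, Xia, Eli, Quy, Yui}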